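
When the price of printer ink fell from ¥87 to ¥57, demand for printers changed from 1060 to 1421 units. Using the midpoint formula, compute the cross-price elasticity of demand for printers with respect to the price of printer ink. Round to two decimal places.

ΔQ_x = 1421 − 1060 = 361; ΔP_y = 57 − 87 = -30.
Midpoints: P̄_y = 72.00, Q̄_x = 1240.5.
ε_xy = (ΔQ_x/ΔP_y)(P̄_y/Q̄_x) = (361/-30)(72.00/1240.5).
ε_xy < 0, so the goods are complements.

-0.70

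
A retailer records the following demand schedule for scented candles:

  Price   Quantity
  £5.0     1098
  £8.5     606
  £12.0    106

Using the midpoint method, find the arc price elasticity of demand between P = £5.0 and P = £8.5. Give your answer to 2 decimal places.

-1.11

At P = 5.0, Q = 1098; at P = 8.5, Q = 606.
ΔQ = -492, ΔP = 3.5. Midpoints: P̄ = 6.75, Q̄ = 852.0.
ε = (ΔQ/ΔP)(P̄/Q̄) = (-492/3.5)(6.75/852.0).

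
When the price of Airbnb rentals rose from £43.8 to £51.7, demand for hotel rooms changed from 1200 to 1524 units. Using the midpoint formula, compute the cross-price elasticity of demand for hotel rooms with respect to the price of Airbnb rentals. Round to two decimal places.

1.44

ΔQ_x = 1524 − 1200 = 324; ΔP_y = 51.7 − 43.8 = 7.9.
Midpoints: P̄_y = 47.75, Q̄_x = 1362.0.
ε_xy = (ΔQ_x/ΔP_y)(P̄_y/Q̄_x) = (324/7.9)(47.75/1362.0).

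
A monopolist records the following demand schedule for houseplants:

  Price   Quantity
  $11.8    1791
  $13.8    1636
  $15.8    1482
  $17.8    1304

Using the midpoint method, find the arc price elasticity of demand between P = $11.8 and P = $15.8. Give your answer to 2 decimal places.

-0.65

At P = 11.8, Q = 1791; at P = 15.8, Q = 1482.
ΔQ = -309, ΔP = 4.0. Midpoints: P̄ = 13.80, Q̄ = 1636.5.
ε = (ΔQ/ΔP)(P̄/Q̄) = (-309/4.0)(13.80/1636.5).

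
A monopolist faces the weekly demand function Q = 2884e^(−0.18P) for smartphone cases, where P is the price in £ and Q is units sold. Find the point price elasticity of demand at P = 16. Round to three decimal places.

-2.880

At P = 16, Q = 161.893.
dQ/dP = −0.18·2884e^(−0.18P) = −0.18Q = -29.141.
ε = (dQ/dP)(P/Q) = (-29.141)(16/161.893).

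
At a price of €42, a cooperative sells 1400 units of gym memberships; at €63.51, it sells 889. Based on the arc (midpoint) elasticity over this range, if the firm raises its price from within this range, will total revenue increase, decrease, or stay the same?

decrease

Arc ε = (-511/21.51)(52.75/1144.5) ≈ -1.095.
|ε| = 1.10 > 1, so demand is elastic. A price rise therefore reduces total revenue.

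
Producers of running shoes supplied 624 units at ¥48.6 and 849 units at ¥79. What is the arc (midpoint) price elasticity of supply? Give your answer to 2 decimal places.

0.64

ΔQ = 849 − 624 = 225; ΔP = 79 − 48.6 = 30.4.
Midpoints: P̄ = 63.80, Q̄ = 736.5.
ε_s = (ΔQ/ΔP)(P̄/Q̄) = (225/30.4)(63.80/736.5).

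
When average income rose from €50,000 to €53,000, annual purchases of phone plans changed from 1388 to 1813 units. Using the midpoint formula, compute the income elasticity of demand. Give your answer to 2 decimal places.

ΔQ = 425, ΔI = 3000. Midpoints: Ī = 51,500, Q̄ = 1600.5.
ε_I = (ΔQ/ΔI)(Ī/Q̄) = (425/3000)(51500/1600.5).
ε_I > 0, so the good is normal.

4.56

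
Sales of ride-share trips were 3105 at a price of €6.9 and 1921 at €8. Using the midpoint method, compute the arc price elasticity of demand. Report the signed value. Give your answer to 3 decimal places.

-3.191

ΔQ = 1921 − 3105 = -1184; ΔP = 8 − 6.9 = 1.1.
Midpoints: P̄ = 7.45, Q̄ = 2513.0.
ε = (ΔQ/ΔP)(P̄/Q̄) = (-1184/1.1)(7.45/2513.0).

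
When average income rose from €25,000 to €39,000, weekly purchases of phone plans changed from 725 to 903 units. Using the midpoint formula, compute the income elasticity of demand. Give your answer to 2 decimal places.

0.50

ΔQ = 178, ΔI = 14000. Midpoints: Ī = 32,000, Q̄ = 814.0.
ε_I = (ΔQ/ΔI)(Ī/Q̄) = (178/14000)(32000/814.0).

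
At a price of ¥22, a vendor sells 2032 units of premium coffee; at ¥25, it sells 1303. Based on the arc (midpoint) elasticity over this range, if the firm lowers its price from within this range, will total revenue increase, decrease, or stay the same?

increase

Arc ε = (-729/3)(23.50/1667.5) ≈ -3.425.
|ε| = 3.42 > 1, so demand is elastic. A price cut therefore raises total revenue.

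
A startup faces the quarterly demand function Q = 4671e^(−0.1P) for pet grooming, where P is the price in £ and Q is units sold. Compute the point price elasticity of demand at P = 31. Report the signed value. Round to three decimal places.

-3.100

At P = 31, Q = 210.425.
dQ/dP = −0.1·4671e^(−0.1P) = −0.1Q = -21.042.
ε = (dQ/dP)(P/Q) = (-21.042)(31/210.425).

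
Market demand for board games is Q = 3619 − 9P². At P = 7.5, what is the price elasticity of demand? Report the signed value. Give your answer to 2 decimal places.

At P = 7.5, Q = 3112.750.
dQ/dP = −18P = -135.
ε = (dQ/dP)(P/Q) = (-135)(7.5/3112.750).
|ε| < 1, so demand is inelastic at this price.

-0.33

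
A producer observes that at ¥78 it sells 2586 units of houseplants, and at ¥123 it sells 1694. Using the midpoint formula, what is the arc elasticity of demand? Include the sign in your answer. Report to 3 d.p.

ΔQ = 1694 − 2586 = -892; ΔP = 123 − 78 = 45.
Midpoints: P̄ = 100.50, Q̄ = 2140.0.
ε = (ΔQ/ΔP)(P̄/Q̄) = (-892/45)(100.50/2140.0).

-0.931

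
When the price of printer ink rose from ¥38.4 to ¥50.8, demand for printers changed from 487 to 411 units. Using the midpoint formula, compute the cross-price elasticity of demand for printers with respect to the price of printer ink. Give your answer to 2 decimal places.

ΔQ_x = 411 − 487 = -76; ΔP_y = 50.8 − 38.4 = 12.4.
Midpoints: P̄_y = 44.60, Q̄_x = 449.0.
ε_xy = (ΔQ_x/ΔP_y)(P̄_y/Q̄_x) = (-76/12.4)(44.60/449.0).

-0.61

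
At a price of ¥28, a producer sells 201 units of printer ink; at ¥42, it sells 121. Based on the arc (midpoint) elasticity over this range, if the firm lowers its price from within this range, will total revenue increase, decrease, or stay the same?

Arc ε = (-80/14)(35.00/161.0) ≈ -1.242.
|ε| = 1.24 > 1, so demand is elastic. A price cut therefore raises total revenue.

increase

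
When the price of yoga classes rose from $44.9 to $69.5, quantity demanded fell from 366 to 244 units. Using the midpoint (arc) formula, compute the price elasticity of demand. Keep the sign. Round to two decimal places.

-0.93

ΔQ = 244 − 366 = -122; ΔP = 69.5 − 44.9 = 24.6.
Midpoints: P̄ = 57.20, Q̄ = 305.0.
ε = (ΔQ/ΔP)(P̄/Q̄) = (-122/24.6)(57.20/305.0).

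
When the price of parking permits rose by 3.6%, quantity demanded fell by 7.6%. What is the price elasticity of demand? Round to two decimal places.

ε = %ΔQ / %ΔP = (-7.6)/(3.6) = -2.111.

-2.11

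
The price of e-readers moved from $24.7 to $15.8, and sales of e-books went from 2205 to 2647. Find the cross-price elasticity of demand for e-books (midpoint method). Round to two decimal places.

-0.41

ΔQ_x = 2647 − 2205 = 442; ΔP_y = 15.8 − 24.7 = -8.9.
Midpoints: P̄_y = 20.25, Q̄_x = 2426.0.
ε_xy = (ΔQ_x/ΔP_y)(P̄_y/Q̄_x) = (442/-8.9)(20.25/2426.0).
ε_xy < 0, so the goods are complements.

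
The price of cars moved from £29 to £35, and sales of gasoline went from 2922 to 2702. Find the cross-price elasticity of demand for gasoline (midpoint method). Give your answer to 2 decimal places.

ΔQ_x = 2702 − 2922 = -220; ΔP_y = 35 − 29 = 6.
Midpoints: P̄_y = 32.00, Q̄_x = 2812.0.
ε_xy = (ΔQ_x/ΔP_y)(P̄_y/Q̄_x) = (-220/6)(32.00/2812.0).

-0.42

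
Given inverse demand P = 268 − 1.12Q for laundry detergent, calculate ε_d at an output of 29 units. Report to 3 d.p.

-7.251

At Q = 29, P = 268 − 1.12(29) = 235.52.
dP/dQ = −1.12, so dQ/dP = 1/(−1.12) = -0.893.
ε = (dQ/dP)(P/Q) = (-0.893)(235.52/29).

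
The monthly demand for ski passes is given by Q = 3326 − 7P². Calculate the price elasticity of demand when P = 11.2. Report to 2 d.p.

-0.72

At P = 11.2, Q = 2447.920.
dQ/dP = −14P = -156.800.
ε = (dQ/dP)(P/Q) = (-156.800)(11.2/2447.920).
|ε| < 1, so demand is inelastic at this price.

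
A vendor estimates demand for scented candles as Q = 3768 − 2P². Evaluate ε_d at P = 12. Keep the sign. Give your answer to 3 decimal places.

-0.166

At P = 12, Q = 3480.
dQ/dP = −4P = -48.
ε = (dQ/dP)(P/Q) = (-48)(12/3480).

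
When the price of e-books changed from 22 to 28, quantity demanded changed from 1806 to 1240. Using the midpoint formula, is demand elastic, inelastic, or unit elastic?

Arc ε ≈ -1.548.
|ε| = 1.55 > 1.

elastic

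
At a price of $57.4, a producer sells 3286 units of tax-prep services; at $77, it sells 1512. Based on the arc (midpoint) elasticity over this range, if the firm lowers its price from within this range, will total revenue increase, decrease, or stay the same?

increase

Arc ε = (-1774/19.6)(67.20/2399.0) ≈ -2.535.
|ε| = 2.54 > 1, so demand is elastic. A price cut therefore raises total revenue.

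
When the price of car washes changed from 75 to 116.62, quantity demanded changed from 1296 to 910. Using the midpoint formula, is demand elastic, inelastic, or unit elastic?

Arc ε ≈ -0.806.
|ε| = 0.81 < 1.

inelastic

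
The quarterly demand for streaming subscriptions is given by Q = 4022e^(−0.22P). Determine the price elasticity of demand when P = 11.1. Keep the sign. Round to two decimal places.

-2.44

At P = 11.1, Q = 349.861.
dQ/dP = −0.22·4022e^(−0.22P) = −0.22Q = -76.969.
ε = (dQ/dP)(P/Q) = (-76.969)(11.1/349.861).
|ε| > 1, so demand is elastic at this price.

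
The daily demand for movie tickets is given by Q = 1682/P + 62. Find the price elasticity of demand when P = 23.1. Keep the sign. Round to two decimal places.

-0.54

At P = 23.1, Q = 134.814.
dQ/dP = −1682/P² = -3.152.
ε = (dQ/dP)(P/Q) = (-3.152)(23.1/134.814).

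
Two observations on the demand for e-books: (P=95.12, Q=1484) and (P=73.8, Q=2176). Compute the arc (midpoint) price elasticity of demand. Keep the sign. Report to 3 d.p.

ΔQ = 2176 − 1484 = 692; ΔP = 73.8 − 95.12 = -21.32.
Midpoints: P̄ = 84.46, Q̄ = 1830.0.
ε = (ΔQ/ΔP)(P̄/Q̄) = (692/-21.32)(84.46/1830.0).

-1.498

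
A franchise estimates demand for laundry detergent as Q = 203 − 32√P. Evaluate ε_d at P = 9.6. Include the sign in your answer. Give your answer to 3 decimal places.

-0.477

At P = 9.6, Q = 103.852.
dQ/dP = −32/(2√P) = -5.164.
ε = (dQ/dP)(P/Q) = (-5.164)(9.6/103.852).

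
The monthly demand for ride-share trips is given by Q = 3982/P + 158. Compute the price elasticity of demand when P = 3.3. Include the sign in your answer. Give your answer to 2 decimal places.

At P = 3.3, Q = 1364.667.
dQ/dP = −3982/P² = -365.657.
ε = (dQ/dP)(P/Q) = (-365.657)(3.3/1364.667).
|ε| < 1, so demand is inelastic at this price.

-0.88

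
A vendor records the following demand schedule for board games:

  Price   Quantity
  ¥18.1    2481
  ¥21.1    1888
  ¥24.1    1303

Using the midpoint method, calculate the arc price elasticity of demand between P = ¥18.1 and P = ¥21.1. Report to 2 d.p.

-1.77

At P = 18.1, Q = 2481; at P = 21.1, Q = 1888.
ΔQ = -593, ΔP = 3.0. Midpoints: P̄ = 19.60, Q̄ = 2184.5.
ε = (ΔQ/ΔP)(P̄/Q̄) = (-593/3.0)(19.60/2184.5).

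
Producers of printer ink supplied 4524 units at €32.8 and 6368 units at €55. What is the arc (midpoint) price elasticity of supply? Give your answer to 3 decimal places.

0.670

ΔQ = 6368 − 4524 = 1844; ΔP = 55 − 32.8 = 22.2.
Midpoints: P̄ = 43.90, Q̄ = 5446.0.
ε_s = (ΔQ/ΔP)(P̄/Q̄) = (1844/22.2)(43.90/5446.0).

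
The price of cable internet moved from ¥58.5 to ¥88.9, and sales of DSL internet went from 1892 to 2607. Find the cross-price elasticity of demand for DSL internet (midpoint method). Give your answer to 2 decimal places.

ΔQ_x = 2607 − 1892 = 715; ΔP_y = 88.9 − 58.5 = 30.4.
Midpoints: P̄_y = 73.70, Q̄_x = 2249.5.
ε_xy = (ΔQ_x/ΔP_y)(P̄_y/Q̄_x) = (715/30.4)(73.70/2249.5).

0.77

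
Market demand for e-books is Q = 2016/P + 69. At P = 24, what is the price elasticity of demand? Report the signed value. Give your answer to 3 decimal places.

At P = 24, Q = 153.
dQ/dP = −2016/P² = -3.500.
ε = (dQ/dP)(P/Q) = (-3.500)(24/153).

-0.549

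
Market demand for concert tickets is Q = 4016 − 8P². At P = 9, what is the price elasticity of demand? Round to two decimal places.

-0.38

At P = 9, Q = 3368.
dQ/dP = −16P = -144.
ε = (dQ/dP)(P/Q) = (-144)(9/3368).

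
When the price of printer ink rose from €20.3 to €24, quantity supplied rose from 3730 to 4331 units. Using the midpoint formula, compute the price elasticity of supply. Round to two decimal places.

0.89

ΔQ = 4331 − 3730 = 601; ΔP = 24 − 20.3 = 3.7.
Midpoints: P̄ = 22.15, Q̄ = 4030.5.
ε_s = (ΔQ/ΔP)(P̄/Q̄) = (601/3.7)(22.15/4030.5).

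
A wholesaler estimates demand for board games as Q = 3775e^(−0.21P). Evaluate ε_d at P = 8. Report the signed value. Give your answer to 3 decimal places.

At P = 8, Q = 703.562.
dQ/dP = −0.21·3775e^(−0.21P) = −0.21Q = -147.748.
ε = (dQ/dP)(P/Q) = (-147.748)(8/703.562).
|ε| > 1, so demand is elastic at this price.

-1.680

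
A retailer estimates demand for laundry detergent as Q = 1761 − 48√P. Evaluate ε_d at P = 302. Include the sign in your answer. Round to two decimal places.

-0.45

At P = 302, Q = 926.849.
dQ/dP = −48/(2√P) = -1.381.
ε = (dQ/dP)(P/Q) = (-1.381)(302/926.849).
|ε| < 1, so demand is inelastic at this price.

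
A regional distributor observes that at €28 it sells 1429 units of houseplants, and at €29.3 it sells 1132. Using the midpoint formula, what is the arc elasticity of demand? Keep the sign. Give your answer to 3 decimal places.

ΔQ = 1132 − 1429 = -297; ΔP = 29.3 − 28 = 1.3.
Midpoints: P̄ = 28.65, Q̄ = 1280.5.
ε = (ΔQ/ΔP)(P̄/Q̄) = (-297/1.3)(28.65/1280.5).

-5.112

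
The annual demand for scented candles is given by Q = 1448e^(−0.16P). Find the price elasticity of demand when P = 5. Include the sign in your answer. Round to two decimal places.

-0.80

At P = 5, Q = 650.628.
dQ/dP = −0.16·1448e^(−0.16P) = −0.16Q = -104.101.
ε = (dQ/dP)(P/Q) = (-104.101)(5/650.628).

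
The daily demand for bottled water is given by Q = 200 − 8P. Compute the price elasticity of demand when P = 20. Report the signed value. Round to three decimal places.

At P = 20, Q = 40.
dQ/dP = −8.
ε = (dQ/dP)(P/Q) = (-8)(20/40).

-4.000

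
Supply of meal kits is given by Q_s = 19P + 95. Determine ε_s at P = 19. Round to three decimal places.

At P = 19, Q_s = 456.
dQ_s/dP = 19.
ε_s = (dQ_s/dP)(P/Q_s) = (19)(19/456).

0.792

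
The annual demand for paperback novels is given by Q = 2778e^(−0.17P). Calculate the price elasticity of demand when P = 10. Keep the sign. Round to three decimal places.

At P = 10, Q = 507.495.
dQ/dP = −0.17·2778e^(−0.17P) = −0.17Q = -86.274.
ε = (dQ/dP)(P/Q) = (-86.274)(10/507.495).
|ε| > 1, so demand is elastic at this price.

-1.700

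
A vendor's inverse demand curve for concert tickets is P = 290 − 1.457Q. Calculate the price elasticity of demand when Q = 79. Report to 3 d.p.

-1.519

At Q = 79, P = 290 − 1.457(79) = 174.90.
dP/dQ = −1.457, so dQ/dP = 1/(−1.457) = -0.686.
ε = (dQ/dP)(P/Q) = (-0.686)(174.90/79).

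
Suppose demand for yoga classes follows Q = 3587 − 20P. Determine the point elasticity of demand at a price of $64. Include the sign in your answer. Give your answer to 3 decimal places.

-0.555

At P = 64, Q = 2307.
dQ/dP = −20.
ε = (dQ/dP)(P/Q) = (-20)(64/2307).
|ε| < 1, so demand is inelastic at this price.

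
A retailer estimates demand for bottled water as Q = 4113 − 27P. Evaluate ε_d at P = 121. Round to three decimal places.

At P = 121, Q = 846.
dQ/dP = −27.
ε = (dQ/dP)(P/Q) = (-27)(121/846).

-3.862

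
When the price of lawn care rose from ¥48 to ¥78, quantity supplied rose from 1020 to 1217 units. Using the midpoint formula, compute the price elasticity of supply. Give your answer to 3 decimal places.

0.370

ΔQ = 1217 − 1020 = 197; ΔP = 78 − 48 = 30.
Midpoints: P̄ = 63.00, Q̄ = 1118.5.
ε_s = (ΔQ/ΔP)(P̄/Q̄) = (197/30)(63.00/1118.5).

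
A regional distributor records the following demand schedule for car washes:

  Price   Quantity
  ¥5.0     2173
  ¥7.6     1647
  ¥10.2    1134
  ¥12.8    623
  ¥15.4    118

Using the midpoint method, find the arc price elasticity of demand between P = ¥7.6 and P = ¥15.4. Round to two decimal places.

-2.55

At P = 7.6, Q = 1647; at P = 15.4, Q = 118.
ΔQ = -1529, ΔP = 7.8. Midpoints: P̄ = 11.50, Q̄ = 882.5.
ε = (ΔQ/ΔP)(P̄/Q̄) = (-1529/7.8)(11.50/882.5).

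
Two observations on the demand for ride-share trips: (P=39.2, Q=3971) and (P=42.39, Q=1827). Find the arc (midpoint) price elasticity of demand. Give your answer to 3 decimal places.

ΔQ = 1827 − 3971 = -2144; ΔP = 42.39 − 39.2 = 3.19.
Midpoints: P̄ = 40.80, Q̄ = 2899.0.
ε = (ΔQ/ΔP)(P̄/Q̄) = (-2144/3.19)(40.80/2899.0).

-9.458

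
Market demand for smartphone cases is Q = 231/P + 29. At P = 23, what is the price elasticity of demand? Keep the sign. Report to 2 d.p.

At P = 23, Q = 39.043.
dQ/dP = −231/P² = -0.437.
ε = (dQ/dP)(P/Q) = (-0.437)(23/39.043).

-0.26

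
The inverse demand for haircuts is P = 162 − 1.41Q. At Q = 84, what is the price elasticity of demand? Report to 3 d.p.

-0.368

At Q = 84, P = 162 − 1.41(84) = 43.56.
dP/dQ = −1.41, so dQ/dP = 1/(−1.41) = -0.709.
ε = (dQ/dP)(P/Q) = (-0.709)(43.56/84).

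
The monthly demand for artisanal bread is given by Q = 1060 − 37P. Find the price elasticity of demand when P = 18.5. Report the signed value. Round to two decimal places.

-1.82

At P = 18.5, Q = 375.500.
dQ/dP = −37.
ε = (dQ/dP)(P/Q) = (-37)(18.5/375.500).
|ε| > 1, so demand is elastic at this price.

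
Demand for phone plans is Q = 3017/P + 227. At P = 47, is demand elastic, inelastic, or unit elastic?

inelastic

Q = 291.191, dQ/dP = -1.366.
ε = (dQ/dP)(P/Q) ≈ -0.220.
|ε| = 0.22 < 1.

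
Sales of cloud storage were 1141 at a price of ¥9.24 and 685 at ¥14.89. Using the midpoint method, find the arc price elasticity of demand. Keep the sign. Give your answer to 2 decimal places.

-1.07

ΔQ = 685 − 1141 = -456; ΔP = 14.89 − 9.24 = 5.65.
Midpoints: P̄ = 12.07, Q̄ = 913.0.
ε = (ΔQ/ΔP)(P̄/Q̄) = (-456/5.65)(12.07/913.0).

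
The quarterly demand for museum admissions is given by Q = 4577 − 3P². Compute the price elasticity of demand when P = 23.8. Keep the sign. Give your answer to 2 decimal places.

At P = 23.8, Q = 2877.680.
dQ/dP = −6P = -142.800.
ε = (dQ/dP)(P/Q) = (-142.800)(23.8/2877.680).

-1.18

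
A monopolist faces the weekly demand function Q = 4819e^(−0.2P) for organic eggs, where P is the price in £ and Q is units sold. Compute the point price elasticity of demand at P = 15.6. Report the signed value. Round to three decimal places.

-3.120

At P = 15.6, Q = 212.793.
dQ/dP = −0.2·4819e^(−0.2P) = −0.2Q = -42.559.
ε = (dQ/dP)(P/Q) = (-42.559)(15.6/212.793).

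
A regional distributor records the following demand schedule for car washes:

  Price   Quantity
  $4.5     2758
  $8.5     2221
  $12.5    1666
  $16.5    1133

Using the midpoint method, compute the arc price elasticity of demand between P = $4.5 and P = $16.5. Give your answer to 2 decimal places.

At P = 4.5, Q = 2758; at P = 16.5, Q = 1133.
ΔQ = -1625, ΔP = 12.0. Midpoints: P̄ = 10.50, Q̄ = 1945.5.
ε = (ΔQ/ΔP)(P̄/Q̄) = (-1625/12.0)(10.50/1945.5).

-0.73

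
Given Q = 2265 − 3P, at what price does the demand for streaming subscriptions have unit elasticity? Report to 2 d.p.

377.50

For linear demand Q = a − bP, ε = −bP/(a − bP). |ε| = 1 when bP = a − bP, i.e. P = a/(2b).
P = 2265/(2·3) = 2265/6 = 377.5000.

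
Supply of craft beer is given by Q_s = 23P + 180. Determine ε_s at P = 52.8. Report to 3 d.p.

At P = 52.8, Q_s = 1394.40.
dQ_s/dP = 23.
ε_s = (dQ_s/dP)(P/Q_s) = (23)(52.8/1394.40).

0.871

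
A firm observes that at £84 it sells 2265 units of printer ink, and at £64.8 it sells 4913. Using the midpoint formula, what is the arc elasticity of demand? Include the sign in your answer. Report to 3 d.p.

-2.859

ΔQ = 4913 − 2265 = 2648; ΔP = 64.8 − 84 = -19.2.
Midpoints: P̄ = 74.40, Q̄ = 3589.0.
ε = (ΔQ/ΔP)(P̄/Q̄) = (2648/-19.2)(74.40/3589.0).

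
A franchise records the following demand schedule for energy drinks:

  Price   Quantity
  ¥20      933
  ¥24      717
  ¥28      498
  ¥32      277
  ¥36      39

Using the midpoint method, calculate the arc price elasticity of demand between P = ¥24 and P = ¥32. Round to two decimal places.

-3.10

At P = 24, Q = 717; at P = 32, Q = 277.
ΔQ = -440, ΔP = 8. Midpoints: P̄ = 28.00, Q̄ = 497.0.
ε = (ΔQ/ΔP)(P̄/Q̄) = (-440/8)(28.00/497.0).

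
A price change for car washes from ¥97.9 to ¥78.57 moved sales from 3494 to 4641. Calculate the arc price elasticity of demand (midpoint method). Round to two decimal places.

ΔQ = 4641 − 3494 = 1147; ΔP = 78.57 − 97.9 = -19.33.
Midpoints: P̄ = 88.23, Q̄ = 4067.5.
ε = (ΔQ/ΔP)(P̄/Q̄) = (1147/-19.33)(88.23/4067.5).

-1.29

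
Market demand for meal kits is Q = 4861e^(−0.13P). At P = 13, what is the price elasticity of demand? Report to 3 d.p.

At P = 13, Q = 896.949.
dQ/dP = −0.13·4861e^(−0.13P) = −0.13Q = -116.603.
ε = (dQ/dP)(P/Q) = (-116.603)(13/896.949).

-1.690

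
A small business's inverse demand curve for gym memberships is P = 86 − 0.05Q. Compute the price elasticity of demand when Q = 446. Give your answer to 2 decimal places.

-2.86

At Q = 446, P = 86 − 0.05(446) = 63.70.
dP/dQ = −0.05, so dQ/dP = 1/(−0.05) = -20.000.
ε = (dQ/dP)(P/Q) = (-20.000)(63.70/446).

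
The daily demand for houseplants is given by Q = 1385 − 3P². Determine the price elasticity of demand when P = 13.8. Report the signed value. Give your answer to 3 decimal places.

-1.404

At P = 13.8, Q = 813.680.
dQ/dP = −6P = -82.800.
ε = (dQ/dP)(P/Q) = (-82.800)(13.8/813.680).
|ε| > 1, so demand is elastic at this price.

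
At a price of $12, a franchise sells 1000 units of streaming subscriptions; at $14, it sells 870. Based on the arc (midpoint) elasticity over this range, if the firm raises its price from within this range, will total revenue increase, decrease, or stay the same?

increase

Arc ε = (-130/2)(13.00/935.0) ≈ -0.904.
|ε| = 0.90 < 1, so demand is inelastic. A price rise therefore raises total revenue.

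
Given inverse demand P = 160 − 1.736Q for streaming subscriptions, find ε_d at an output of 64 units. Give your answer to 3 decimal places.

-0.440

At Q = 64, P = 160 − 1.736(64) = 48.90.
dP/dQ = −1.736, so dQ/dP = 1/(−1.736) = -0.576.
ε = (dQ/dP)(P/Q) = (-0.576)(48.90/64).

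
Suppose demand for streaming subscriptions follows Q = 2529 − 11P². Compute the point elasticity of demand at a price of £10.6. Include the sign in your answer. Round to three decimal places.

-1.912

At P = 10.6, Q = 1293.040.
dQ/dP = −22P = -233.200.
ε = (dQ/dP)(P/Q) = (-233.200)(10.6/1293.040).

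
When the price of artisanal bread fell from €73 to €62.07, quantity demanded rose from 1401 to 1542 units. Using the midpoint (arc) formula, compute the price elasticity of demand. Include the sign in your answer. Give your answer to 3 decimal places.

ΔQ = 1542 − 1401 = 141; ΔP = 62.07 − 73 = -10.93.
Midpoints: P̄ = 67.53, Q̄ = 1471.5.
ε = (ΔQ/ΔP)(P̄/Q̄) = (141/-10.93)(67.53/1471.5).

-0.592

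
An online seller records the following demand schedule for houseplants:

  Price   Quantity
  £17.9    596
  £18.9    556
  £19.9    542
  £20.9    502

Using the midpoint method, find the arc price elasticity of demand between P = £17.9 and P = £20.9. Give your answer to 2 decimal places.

At P = 17.9, Q = 596; at P = 20.9, Q = 502.
ΔQ = -94, ΔP = 3.0. Midpoints: P̄ = 19.40, Q̄ = 549.0.
ε = (ΔQ/ΔP)(P̄/Q̄) = (-94/3.0)(19.40/549.0).

-1.11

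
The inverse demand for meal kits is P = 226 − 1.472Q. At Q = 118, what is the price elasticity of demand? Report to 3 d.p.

At Q = 118, P = 226 − 1.472(118) = 52.30.
dP/dQ = −1.472, so dQ/dP = 1/(−1.472) = -0.679.
ε = (dQ/dP)(P/Q) = (-0.679)(52.30/118).

-0.301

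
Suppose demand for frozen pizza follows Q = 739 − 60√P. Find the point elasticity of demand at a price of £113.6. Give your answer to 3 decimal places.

-3.214

At P = 113.6, Q = 99.500.
dQ/dP = −60/(2√P) = -2.815.
ε = (dQ/dP)(P/Q) = (-2.815)(113.6/99.500).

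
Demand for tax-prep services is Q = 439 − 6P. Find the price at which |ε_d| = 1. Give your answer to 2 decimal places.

For linear demand Q = a − bP, ε = −bP/(a − bP). |ε| = 1 when bP = a − bP, i.e. P = a/(2b).
P = 439/(2·6) = 439/12 = 36.5833.

36.58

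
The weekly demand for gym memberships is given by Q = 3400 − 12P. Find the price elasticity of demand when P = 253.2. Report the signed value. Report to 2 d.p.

At P = 253.2, Q = 361.600.
dQ/dP = −12.
ε = (dQ/dP)(P/Q) = (-12)(253.2/361.600).

-8.40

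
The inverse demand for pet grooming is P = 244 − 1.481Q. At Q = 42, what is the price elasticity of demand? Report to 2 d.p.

At Q = 42, P = 244 − 1.481(42) = 181.80.
dP/dQ = −1.481, so dQ/dP = 1/(−1.481) = -0.675.
ε = (dQ/dP)(P/Q) = (-0.675)(181.80/42).

-2.92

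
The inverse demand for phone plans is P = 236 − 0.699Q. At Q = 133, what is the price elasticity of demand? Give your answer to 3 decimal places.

At Q = 133, P = 236 − 0.699(133) = 143.03.
dP/dQ = −0.699, so dQ/dP = 1/(−0.699) = -1.431.
ε = (dQ/dP)(P/Q) = (-1.431)(143.03/133).

-1.539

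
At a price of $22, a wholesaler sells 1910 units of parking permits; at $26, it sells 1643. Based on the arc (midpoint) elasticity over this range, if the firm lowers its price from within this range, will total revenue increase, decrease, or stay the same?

Arc ε = (-267/4)(24.00/1776.5) ≈ -0.902.
|ε| = 0.90 < 1, so demand is inelastic. A price cut therefore reduces total revenue.

decrease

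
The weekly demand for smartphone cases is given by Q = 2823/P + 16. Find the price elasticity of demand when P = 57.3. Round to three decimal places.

At P = 57.3, Q = 65.267.
dQ/dP = −2823/P² = -0.860.
ε = (dQ/dP)(P/Q) = (-0.860)(57.3/65.267).

-0.755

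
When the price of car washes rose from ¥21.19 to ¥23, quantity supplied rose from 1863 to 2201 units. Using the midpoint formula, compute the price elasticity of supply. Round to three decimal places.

2.031

ΔQ = 2201 − 1863 = 338; ΔP = 23 − 21.19 = 1.81.
Midpoints: P̄ = 22.09, Q̄ = 2032.0.
ε_s = (ΔQ/ΔP)(P̄/Q̄) = (338/1.81)(22.09/2032.0).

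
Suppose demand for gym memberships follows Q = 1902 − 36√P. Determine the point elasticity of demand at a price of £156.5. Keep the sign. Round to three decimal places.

At P = 156.5, Q = 1451.640.
dQ/dP = −36/(2√P) = -1.439.
ε = (dQ/dP)(P/Q) = (-1.439)(156.5/1451.640).
|ε| < 1, so demand is inelastic at this price.

-0.155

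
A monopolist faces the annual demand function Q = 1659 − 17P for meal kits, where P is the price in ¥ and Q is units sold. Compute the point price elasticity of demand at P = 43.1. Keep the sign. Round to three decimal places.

-0.791

At P = 43.1, Q = 926.300.
dQ/dP = −17.
ε = (dQ/dP)(P/Q) = (-17)(43.1/926.300).
|ε| < 1, so demand is inelastic at this price.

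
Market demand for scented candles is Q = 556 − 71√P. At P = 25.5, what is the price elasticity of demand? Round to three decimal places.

-0.908

At P = 25.5, Q = 197.468.
dQ/dP = −71/(2√P) = -7.030.
ε = (dQ/dP)(P/Q) = (-7.030)(25.5/197.468).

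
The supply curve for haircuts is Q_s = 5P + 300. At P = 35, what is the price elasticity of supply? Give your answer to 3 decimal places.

0.368

At P = 35, Q_s = 475.
dQ_s/dP = 5.
ε_s = (dQ_s/dP)(P/Q_s) = (5)(35/475).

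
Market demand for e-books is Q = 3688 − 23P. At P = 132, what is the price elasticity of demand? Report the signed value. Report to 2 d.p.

At P = 132, Q = 652.
dQ/dP = −23.
ε = (dQ/dP)(P/Q) = (-23)(132/652).

-4.66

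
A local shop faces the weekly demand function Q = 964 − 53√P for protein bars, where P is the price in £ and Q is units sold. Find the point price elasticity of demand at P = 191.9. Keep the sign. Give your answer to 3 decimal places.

At P = 191.9, Q = 229.802.
dQ/dP = −53/(2√P) = -1.913.
ε = (dQ/dP)(P/Q) = (-1.913)(191.9/229.802).

-1.597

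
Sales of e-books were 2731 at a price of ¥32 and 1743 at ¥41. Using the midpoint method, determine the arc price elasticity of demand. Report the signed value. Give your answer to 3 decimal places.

ΔQ = 1743 − 2731 = -988; ΔP = 41 − 32 = 9.
Midpoints: P̄ = 36.50, Q̄ = 2237.0.
ε = (ΔQ/ΔP)(P̄/Q̄) = (-988/9)(36.50/2237.0).

-1.791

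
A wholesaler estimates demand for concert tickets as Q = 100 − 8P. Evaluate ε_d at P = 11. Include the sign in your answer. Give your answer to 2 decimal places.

-7.33

At P = 11, Q = 12.
dQ/dP = −8.
ε = (dQ/dP)(P/Q) = (-8)(11/12).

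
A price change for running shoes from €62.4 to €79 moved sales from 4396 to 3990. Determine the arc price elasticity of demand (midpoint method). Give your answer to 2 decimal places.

-0.41

ΔQ = 3990 − 4396 = -406; ΔP = 79 − 62.4 = 16.6.
Midpoints: P̄ = 70.70, Q̄ = 4193.0.
ε = (ΔQ/ΔP)(P̄/Q̄) = (-406/16.6)(70.70/4193.0).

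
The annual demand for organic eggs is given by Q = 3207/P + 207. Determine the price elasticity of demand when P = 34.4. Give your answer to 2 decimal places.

-0.31

At P = 34.4, Q = 300.227.
dQ/dP = −3207/P² = -2.710.
ε = (dQ/dP)(P/Q) = (-2.710)(34.4/300.227).
|ε| < 1, so demand is inelastic at this price.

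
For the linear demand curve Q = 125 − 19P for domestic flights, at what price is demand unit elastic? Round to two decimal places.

For linear demand Q = a − bP, ε = −bP/(a − bP). |ε| = 1 when bP = a − bP, i.e. P = a/(2b).
P = 125/(2·19) = 125/38 = 3.2895.

3.29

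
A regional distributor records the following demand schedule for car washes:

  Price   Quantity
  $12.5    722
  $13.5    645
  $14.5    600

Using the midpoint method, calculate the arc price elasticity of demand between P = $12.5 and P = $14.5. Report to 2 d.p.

At P = 12.5, Q = 722; at P = 14.5, Q = 600.
ΔQ = -122, ΔP = 2.0. Midpoints: P̄ = 13.50, Q̄ = 661.0.
ε = (ΔQ/ΔP)(P̄/Q̄) = (-122/2.0)(13.50/661.0).

-1.25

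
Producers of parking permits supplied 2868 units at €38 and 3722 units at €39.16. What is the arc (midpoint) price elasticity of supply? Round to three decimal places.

ΔQ = 3722 − 2868 = 854; ΔP = 39.16 − 38 = 1.16.
Midpoints: P̄ = 38.58, Q̄ = 3295.0.
ε_s = (ΔQ/ΔP)(P̄/Q̄) = (854/1.16)(38.58/3295.0).

8.620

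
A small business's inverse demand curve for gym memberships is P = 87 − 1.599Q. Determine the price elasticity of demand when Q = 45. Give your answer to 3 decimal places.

-0.209

At Q = 45, P = 87 − 1.599(45) = 15.05.
dP/dQ = −1.599, so dQ/dP = 1/(−1.599) = -0.625.
ε = (dQ/dP)(P/Q) = (-0.625)(15.05/45).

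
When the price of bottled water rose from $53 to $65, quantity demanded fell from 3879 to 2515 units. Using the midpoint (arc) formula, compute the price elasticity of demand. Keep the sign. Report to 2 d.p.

-2.10

ΔQ = 2515 − 3879 = -1364; ΔP = 65 − 53 = 12.
Midpoints: P̄ = 59.00, Q̄ = 3197.0.
ε = (ΔQ/ΔP)(P̄/Q̄) = (-1364/12)(59.00/3197.0).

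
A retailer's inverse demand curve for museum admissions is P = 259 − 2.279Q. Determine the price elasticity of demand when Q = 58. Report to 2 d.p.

At Q = 58, P = 259 − 2.279(58) = 126.82.
dP/dQ = −2.279, so dQ/dP = 1/(−2.279) = -0.439.
ε = (dQ/dP)(P/Q) = (-0.439)(126.82/58).

-0.96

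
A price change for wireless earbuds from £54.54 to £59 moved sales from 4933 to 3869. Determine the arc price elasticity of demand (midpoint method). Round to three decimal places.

ΔQ = 3869 − 4933 = -1064; ΔP = 59 − 54.54 = 4.46.
Midpoints: P̄ = 56.77, Q̄ = 4401.0.
ε = (ΔQ/ΔP)(P̄/Q̄) = (-1064/4.46)(56.77/4401.0).

-3.077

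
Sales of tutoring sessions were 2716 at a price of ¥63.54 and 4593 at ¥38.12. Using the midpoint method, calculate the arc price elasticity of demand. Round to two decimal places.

-1.03

ΔQ = 4593 − 2716 = 1877; ΔP = 38.12 − 63.54 = -25.42.
Midpoints: P̄ = 50.83, Q̄ = 3654.5.
ε = (ΔQ/ΔP)(P̄/Q̄) = (1877/-25.42)(50.83/3654.5).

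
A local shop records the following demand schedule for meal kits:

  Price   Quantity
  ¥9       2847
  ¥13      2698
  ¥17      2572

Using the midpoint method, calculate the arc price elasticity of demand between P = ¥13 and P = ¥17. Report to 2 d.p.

-0.18

At P = 13, Q = 2698; at P = 17, Q = 2572.
ΔQ = -126, ΔP = 4. Midpoints: P̄ = 15.00, Q̄ = 2635.0.
ε = (ΔQ/ΔP)(P̄/Q̄) = (-126/4)(15.00/2635.0).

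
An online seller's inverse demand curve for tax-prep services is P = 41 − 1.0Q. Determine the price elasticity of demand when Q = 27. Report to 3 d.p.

-0.519

At Q = 27, P = 41 − 1.0(27) = 14.00.
dP/dQ = −1.0, so dQ/dP = 1/(−1.0) = -1.000.
ε = (dQ/dP)(P/Q) = (-1.000)(14.00/27).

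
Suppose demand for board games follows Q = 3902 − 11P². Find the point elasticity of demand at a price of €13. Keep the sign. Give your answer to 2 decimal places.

-1.82

At P = 13, Q = 2043.
dQ/dP = −22P = -286.
ε = (dQ/dP)(P/Q) = (-286)(13/2043).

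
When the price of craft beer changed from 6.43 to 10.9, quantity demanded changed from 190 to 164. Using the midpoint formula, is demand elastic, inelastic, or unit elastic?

Arc ε ≈ -0.285.
|ε| = 0.28 < 1.

inelastic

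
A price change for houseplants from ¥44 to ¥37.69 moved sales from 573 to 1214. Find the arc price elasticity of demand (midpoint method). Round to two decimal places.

ΔQ = 1214 − 573 = 641; ΔP = 37.69 − 44 = -6.31.
Midpoints: P̄ = 40.84, Q̄ = 893.5.
ε = (ΔQ/ΔP)(P̄/Q̄) = (641/-6.31)(40.84/893.5).

-4.64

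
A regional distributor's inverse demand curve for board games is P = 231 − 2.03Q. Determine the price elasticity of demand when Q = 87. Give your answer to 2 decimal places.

At Q = 87, P = 231 − 2.03(87) = 54.39.
dP/dQ = −2.03, so dQ/dP = 1/(−2.03) = -0.493.
ε = (dQ/dP)(P/Q) = (-0.493)(54.39/87).

-0.31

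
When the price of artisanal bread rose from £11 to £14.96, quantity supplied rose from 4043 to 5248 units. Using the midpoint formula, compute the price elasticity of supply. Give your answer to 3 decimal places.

0.850

ΔQ = 5248 − 4043 = 1205; ΔP = 14.96 − 11 = 3.96.
Midpoints: P̄ = 12.98, Q̄ = 4645.5.
ε_s = (ΔQ/ΔP)(P̄/Q̄) = (1205/3.96)(12.98/4645.5).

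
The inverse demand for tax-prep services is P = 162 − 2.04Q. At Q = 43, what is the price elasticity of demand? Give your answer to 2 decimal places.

At Q = 43, P = 162 − 2.04(43) = 74.28.
dP/dQ = −2.04, so dQ/dP = 1/(−2.04) = -0.490.
ε = (dQ/dP)(P/Q) = (-0.490)(74.28/43).

-0.85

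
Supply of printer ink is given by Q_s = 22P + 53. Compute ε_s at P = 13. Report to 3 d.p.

0.844

At P = 13, Q_s = 339.
dQ_s/dP = 22.
ε_s = (dQ_s/dP)(P/Q_s) = (22)(13/339).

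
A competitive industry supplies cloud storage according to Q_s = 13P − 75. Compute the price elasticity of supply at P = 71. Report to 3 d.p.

At P = 71, Q_s = 848.
dQ_s/dP = 13.
ε_s = (dQ_s/dP)(P/Q_s) = (13)(71/848).

1.088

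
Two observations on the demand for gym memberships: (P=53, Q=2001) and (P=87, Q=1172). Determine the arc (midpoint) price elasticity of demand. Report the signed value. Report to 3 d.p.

ΔQ = 1172 − 2001 = -829; ΔP = 87 − 53 = 34.
Midpoints: P̄ = 70.00, Q̄ = 1586.5.
ε = (ΔQ/ΔP)(P̄/Q̄) = (-829/34)(70.00/1586.5).

-1.076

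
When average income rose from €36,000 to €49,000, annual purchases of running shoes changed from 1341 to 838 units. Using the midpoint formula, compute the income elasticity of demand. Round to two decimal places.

-1.51

ΔQ = -503, ΔI = 13000. Midpoints: Ī = 42,500, Q̄ = 1089.5.
ε_I = (ΔQ/ΔI)(Ī/Q̄) = (-503/13000)(42500/1089.5).
ε_I < 0, so the good is inferior.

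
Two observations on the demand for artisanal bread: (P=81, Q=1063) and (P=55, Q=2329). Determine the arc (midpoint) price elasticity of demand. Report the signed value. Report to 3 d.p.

ΔQ = 2329 − 1063 = 1266; ΔP = 55 − 81 = -26.
Midpoints: P̄ = 68.00, Q̄ = 1696.0.
ε = (ΔQ/ΔP)(P̄/Q̄) = (1266/-26)(68.00/1696.0).

-1.952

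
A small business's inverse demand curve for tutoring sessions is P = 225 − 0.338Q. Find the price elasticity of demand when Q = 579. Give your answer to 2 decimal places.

-0.15

At Q = 579, P = 225 − 0.338(579) = 29.30.
dP/dQ = −0.338, so dQ/dP = 1/(−0.338) = -2.959.
ε = (dQ/dP)(P/Q) = (-2.959)(29.30/579).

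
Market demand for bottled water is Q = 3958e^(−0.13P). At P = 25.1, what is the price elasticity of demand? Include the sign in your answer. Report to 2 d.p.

-3.26

At P = 25.1, Q = 151.486.
dQ/dP = −0.13·3958e^(−0.13P) = −0.13Q = -19.693.
ε = (dQ/dP)(P/Q) = (-19.693)(25.1/151.486).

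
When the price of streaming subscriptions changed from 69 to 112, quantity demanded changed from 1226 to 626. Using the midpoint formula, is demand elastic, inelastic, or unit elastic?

elastic

Arc ε ≈ -1.364.
|ε| = 1.36 > 1.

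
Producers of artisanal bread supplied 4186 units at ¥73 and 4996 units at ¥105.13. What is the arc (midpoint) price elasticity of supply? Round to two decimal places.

ΔQ = 4996 − 4186 = 810; ΔP = 105.13 − 73 = 32.13.
Midpoints: P̄ = 89.06, Q̄ = 4591.0.
ε_s = (ΔQ/ΔP)(P̄/Q̄) = (810/32.13)(89.06/4591.0).

0.49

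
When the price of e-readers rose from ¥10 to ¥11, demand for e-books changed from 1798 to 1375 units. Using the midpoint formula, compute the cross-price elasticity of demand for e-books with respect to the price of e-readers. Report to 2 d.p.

-2.80

ΔQ_x = 1375 − 1798 = -423; ΔP_y = 11 − 10 = 1.
Midpoints: P̄_y = 10.50, Q̄_x = 1586.5.
ε_xy = (ΔQ_x/ΔP_y)(P̄_y/Q̄_x) = (-423/1)(10.50/1586.5).
ε_xy < 0, so the goods are complements.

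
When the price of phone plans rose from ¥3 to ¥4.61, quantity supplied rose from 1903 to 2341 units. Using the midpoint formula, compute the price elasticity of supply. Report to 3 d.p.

ΔQ = 2341 − 1903 = 438; ΔP = 4.61 − 3 = 1.61.
Midpoints: P̄ = 3.81, Q̄ = 2122.0.
ε_s = (ΔQ/ΔP)(P̄/Q̄) = (438/1.61)(3.81/2122.0).

0.488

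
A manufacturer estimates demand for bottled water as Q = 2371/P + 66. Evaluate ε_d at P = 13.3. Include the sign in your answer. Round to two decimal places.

At P = 13.3, Q = 244.271.
dQ/dP = −2371/P² = -13.404.
ε = (dQ/dP)(P/Q) = (-13.404)(13.3/244.271).

-0.73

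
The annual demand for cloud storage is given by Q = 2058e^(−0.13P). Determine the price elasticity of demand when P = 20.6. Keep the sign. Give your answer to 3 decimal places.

-2.678

At P = 20.6, Q = 141.385.
dQ/dP = −0.13·2058e^(−0.13P) = −0.13Q = -18.380.
ε = (dQ/dP)(P/Q) = (-18.380)(20.6/141.385).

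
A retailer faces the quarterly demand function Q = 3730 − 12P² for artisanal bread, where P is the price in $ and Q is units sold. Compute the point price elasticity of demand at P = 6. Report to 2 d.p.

-0.26

At P = 6, Q = 3298.
dQ/dP = −24P = -144.
ε = (dQ/dP)(P/Q) = (-144)(6/3298).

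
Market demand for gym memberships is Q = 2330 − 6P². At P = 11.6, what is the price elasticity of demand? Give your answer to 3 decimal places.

-1.060

At P = 11.6, Q = 1522.640.
dQ/dP = −12P = -139.200.
ε = (dQ/dP)(P/Q) = (-139.200)(11.6/1522.640).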